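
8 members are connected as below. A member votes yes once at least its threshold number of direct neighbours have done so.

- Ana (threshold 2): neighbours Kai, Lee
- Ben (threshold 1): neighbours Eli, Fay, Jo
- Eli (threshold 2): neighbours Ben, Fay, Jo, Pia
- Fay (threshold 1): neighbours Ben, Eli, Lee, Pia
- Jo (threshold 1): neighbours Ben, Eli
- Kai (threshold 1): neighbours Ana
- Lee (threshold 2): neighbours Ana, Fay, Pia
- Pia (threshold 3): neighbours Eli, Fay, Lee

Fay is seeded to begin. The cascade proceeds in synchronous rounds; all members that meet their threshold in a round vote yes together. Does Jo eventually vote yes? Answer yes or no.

Round 1 — Fay votes yes (initial).
Round 2 — checking thresholds:
  Ben: 1 of 3 neighbours ≥ 1, votes yes.
  Eli: 1 of 4 neighbours < 2, holds.
  Lee: 1 of 3 neighbours < 2, holds.
  Pia: 1 of 3 neighbours < 3, holds.
Round 3 — checking thresholds:
  Eli: 2 of 4 neighbours ≥ 2, votes yes.
  Jo: 1 of 2 neighbours ≥ 1, votes yes.
  Lee: 1 of 3 neighbours < 2, holds.
  Pia: 1 of 3 neighbours < 3, holds.
Round 4 — no new yes votes; cascade stops.

yes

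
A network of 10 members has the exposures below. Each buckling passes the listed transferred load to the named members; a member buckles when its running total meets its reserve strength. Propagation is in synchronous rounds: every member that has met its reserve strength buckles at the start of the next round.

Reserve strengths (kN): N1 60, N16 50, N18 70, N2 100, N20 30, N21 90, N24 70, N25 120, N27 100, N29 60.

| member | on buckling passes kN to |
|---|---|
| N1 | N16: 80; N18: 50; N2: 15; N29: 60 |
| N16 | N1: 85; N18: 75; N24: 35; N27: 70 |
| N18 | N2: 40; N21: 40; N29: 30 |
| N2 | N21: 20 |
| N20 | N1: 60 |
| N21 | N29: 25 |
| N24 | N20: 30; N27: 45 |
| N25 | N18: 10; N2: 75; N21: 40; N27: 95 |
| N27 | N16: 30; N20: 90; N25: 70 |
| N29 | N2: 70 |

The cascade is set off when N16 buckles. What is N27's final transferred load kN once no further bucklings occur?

70

Round 1 — N16 buckles (initial).
  N1: +85 → 85 ≥ 60
  N18: +75 → 75 ≥ 70
  N24: +35 → 35 < 70
  N27: +70 → 70 < 100
Round 2 — N1, N18 buckle.
  N2: +15+40 → 55 < 100
  N21: +40 → 40 < 90
  N29: +60+30 → 90 ≥ 60
Round 3 — N29 buckles.
  N2: +70 → 125 ≥ 100
Round 4 — N2 buckles.
  N21: +20 → 60 < 90
No further bucklings.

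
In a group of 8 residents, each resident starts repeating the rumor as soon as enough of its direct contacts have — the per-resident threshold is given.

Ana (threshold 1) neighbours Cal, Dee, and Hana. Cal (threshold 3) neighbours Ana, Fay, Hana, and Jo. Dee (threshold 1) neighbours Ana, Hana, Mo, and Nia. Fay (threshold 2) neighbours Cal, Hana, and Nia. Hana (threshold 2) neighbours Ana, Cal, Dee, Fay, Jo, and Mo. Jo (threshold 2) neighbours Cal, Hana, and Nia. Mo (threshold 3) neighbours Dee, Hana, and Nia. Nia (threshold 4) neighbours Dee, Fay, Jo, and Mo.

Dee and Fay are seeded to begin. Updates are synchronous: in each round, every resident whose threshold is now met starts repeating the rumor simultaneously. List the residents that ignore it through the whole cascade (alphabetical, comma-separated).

Round 1 — Dee, Fay start repeating the rumor (initial).
Round 2 — checking thresholds:
  Ana: 1 of 3 neighbours ≥ 1, starts repeating the rumor.
  Cal: 1 of 4 neighbours < 3, holds.
  Hana: 2 of 6 neighbours ≥ 2, starts repeating the rumor.
  Mo: 1 of 3 neighbours < 3, holds.
  Nia: 2 of 4 neighbours < 4, holds.
Round 3 — checking thresholds:
  Cal: 3 of 4 neighbours ≥ 3, starts repeating the rumor.
  Jo: 1 of 3 neighbours < 2, holds.
  Mo: 2 of 3 neighbours < 3, holds.
  Nia: 2 of 4 neighbours < 4, holds.
Round 4 — checking thresholds:
  Jo: 2 of 3 neighbours ≥ 2, starts repeating the rumor.
  Mo: 2 of 3 neighbours < 3, holds.
  Nia: 2 of 4 neighbours < 4, holds.
Round 5 — no new spreads; cascade stops.

Mo, Nia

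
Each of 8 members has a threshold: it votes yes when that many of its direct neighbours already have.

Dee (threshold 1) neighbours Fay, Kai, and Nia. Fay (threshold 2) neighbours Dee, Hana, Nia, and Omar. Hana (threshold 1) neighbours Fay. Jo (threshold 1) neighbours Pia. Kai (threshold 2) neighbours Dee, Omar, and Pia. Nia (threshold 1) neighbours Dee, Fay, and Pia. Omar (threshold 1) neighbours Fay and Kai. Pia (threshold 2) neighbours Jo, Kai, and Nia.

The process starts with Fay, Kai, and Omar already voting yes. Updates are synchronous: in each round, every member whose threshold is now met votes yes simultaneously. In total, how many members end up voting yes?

8

Round 1 — Fay, Kai, Omar vote yes (initial).
Round 2 — checking thresholds:
  Dee: 2 of 3 neighbours ≥ 1, votes yes.
  Hana: 1 of 1 neighbours ≥ 1, votes yes.
  Nia: 1 of 3 neighbours ≥ 1, votes yes.
  Pia: 1 of 3 neighbours < 2, below threshold.
Round 3 — checking thresholds:
  Pia: 2 of 3 neighbours ≥ 2, votes yes.
Round 4 — checking thresholds:
  Jo: 1 of 1 neighbours ≥ 1, votes yes.
Round 5 — no new yes votes; cascade stops.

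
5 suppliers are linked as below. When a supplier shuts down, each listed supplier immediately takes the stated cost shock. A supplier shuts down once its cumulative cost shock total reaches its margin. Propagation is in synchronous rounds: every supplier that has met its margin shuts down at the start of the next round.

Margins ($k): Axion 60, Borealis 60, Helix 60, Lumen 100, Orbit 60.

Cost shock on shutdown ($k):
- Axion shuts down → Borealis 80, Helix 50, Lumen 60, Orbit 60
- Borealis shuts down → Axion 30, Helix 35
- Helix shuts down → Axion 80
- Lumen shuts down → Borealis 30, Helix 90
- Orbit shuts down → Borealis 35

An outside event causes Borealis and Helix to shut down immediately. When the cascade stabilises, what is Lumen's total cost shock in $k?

60

Round 1 — Borealis, Helix shut down (initial).
  Axion: +30+80 → 110 ≥ 60
Round 2 — Axion shuts down.
  Lumen: +60 → 60 < 100
  Orbit: +60 → 60 ≥ 60
Round 3 — Orbit shuts down.
No further shutdowns.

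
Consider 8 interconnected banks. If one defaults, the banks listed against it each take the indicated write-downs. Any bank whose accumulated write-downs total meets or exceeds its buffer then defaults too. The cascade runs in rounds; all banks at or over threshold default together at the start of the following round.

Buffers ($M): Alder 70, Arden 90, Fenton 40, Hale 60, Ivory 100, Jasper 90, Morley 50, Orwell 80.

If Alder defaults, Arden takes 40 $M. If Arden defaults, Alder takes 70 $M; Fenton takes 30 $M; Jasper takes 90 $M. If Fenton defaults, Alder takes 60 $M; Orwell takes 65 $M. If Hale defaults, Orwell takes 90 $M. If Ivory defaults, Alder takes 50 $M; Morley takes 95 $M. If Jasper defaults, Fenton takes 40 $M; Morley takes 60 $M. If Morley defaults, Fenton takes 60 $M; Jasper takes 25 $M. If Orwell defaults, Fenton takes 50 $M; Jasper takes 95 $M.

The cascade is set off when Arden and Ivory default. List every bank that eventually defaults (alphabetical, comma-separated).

Alder, Arden, Fenton, Ivory, Jasper, Morley

Round 1 — Arden, Ivory default (initial).
  Alder: +70+50 → 120 ≥ 70
  Fenton: +30 → 30 < 40
  Jasper: +90 → 90 ≥ 90
  Morley: +95 → 95 ≥ 50
Round 2 — Alder, Jasper, Morley default.
  Fenton: +40+60 → 130 ≥ 40
Round 3 — Fenton defaults.
  Orwell: +65 → 65 < 80
No further defaults.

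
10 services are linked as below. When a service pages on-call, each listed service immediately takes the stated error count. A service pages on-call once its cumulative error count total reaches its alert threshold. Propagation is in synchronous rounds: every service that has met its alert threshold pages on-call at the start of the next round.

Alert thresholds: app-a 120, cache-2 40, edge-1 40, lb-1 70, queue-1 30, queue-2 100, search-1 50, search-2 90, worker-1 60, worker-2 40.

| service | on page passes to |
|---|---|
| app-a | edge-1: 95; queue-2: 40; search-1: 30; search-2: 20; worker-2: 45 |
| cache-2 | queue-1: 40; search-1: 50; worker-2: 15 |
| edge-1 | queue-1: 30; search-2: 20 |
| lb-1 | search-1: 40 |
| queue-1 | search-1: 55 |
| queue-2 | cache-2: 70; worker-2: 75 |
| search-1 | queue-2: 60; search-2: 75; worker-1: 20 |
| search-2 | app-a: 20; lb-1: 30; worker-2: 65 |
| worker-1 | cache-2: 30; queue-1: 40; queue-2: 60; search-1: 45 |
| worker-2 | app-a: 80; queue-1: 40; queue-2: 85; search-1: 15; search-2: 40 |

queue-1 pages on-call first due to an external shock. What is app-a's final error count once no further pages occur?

Round 1 — queue-1 pages on-call (initial).
  search-1: +55 → 55 ≥ 50
Round 2 — search-1 pages on-call.
  queue-2: +60 → 60 < 100
  search-2: +75 → 75 < 90
  worker-1: +20 → 20 < 60
No further pages.

0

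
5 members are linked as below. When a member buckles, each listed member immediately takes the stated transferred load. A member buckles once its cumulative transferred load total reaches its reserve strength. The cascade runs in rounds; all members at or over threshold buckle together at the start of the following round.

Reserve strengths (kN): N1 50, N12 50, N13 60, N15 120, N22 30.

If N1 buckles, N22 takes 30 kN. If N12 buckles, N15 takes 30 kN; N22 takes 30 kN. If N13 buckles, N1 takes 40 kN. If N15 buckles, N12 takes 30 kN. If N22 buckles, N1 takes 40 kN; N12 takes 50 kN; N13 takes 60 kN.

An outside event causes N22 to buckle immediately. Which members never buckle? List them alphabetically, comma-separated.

Round 1 — N22 buckles (initial).
  N1: +40 → 40 < 50
  N12: +50 → 50 ≥ 50
  N13: +60 → 60 ≥ 60
Round 2 — N12, N13 buckle.
  N1: +40 → 80 ≥ 50
  N15: +30 → 30 < 120
Round 3 — N1 buckles.
No further bucklings.

N15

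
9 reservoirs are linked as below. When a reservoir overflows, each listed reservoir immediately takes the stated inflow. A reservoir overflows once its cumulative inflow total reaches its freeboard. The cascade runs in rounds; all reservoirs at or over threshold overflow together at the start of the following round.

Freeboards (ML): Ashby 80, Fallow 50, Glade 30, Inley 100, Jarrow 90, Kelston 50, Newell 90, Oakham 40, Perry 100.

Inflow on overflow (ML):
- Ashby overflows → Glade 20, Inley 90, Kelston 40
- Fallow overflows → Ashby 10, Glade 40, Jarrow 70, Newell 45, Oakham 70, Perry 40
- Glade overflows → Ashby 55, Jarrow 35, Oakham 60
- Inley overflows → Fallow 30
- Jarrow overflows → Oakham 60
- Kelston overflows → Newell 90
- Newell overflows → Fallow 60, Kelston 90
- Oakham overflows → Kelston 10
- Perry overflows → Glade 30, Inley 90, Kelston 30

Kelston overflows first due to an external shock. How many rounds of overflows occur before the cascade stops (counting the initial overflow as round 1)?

Round 1 — Kelston overflows (initial).
  Newell: +90 → 90 ≥ 90
Round 2 — Newell overflows.
  Fallow: +60 → 60 ≥ 50
Round 3 — Fallow overflows.
  Ashby: +10 → 10 < 80
  Glade: +40 → 40 ≥ 30
  Jarrow: +70 → 70 < 90
  Oakham: +70 → 70 ≥ 40
  Perry: +40 → 40 < 100
Round 4 — Glade, Oakham overflow.
  Ashby: +55 → 65 < 80
  Jarrow: +35 → 105 ≥ 90
Round 5 — Jarrow overflows.
No further overflows.

5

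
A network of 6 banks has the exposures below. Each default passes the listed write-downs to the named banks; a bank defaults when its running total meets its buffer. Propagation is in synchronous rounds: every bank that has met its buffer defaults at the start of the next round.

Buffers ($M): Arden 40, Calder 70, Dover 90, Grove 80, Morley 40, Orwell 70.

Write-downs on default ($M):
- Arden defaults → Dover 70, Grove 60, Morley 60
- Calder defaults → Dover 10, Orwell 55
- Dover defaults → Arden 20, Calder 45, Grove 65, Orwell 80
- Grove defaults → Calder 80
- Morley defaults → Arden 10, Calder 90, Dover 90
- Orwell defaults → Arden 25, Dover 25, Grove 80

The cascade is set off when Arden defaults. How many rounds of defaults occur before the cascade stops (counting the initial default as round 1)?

4

Round 1 — Arden defaults (initial).
  Dover: +70 → 70 < 90
  Grove: +60 → 60 < 80
  Morley: +60 → 60 ≥ 40
Round 2 — Morley defaults.
  Calder: +90 → 90 ≥ 70
  Dover: +90 → 160 ≥ 90
Round 3 — Calder, Dover default.
  Grove: +65 → 125 ≥ 80
  Orwell: +55+80 → 135 ≥ 70
Round 4 — Grove, Orwell default.
No further defaults.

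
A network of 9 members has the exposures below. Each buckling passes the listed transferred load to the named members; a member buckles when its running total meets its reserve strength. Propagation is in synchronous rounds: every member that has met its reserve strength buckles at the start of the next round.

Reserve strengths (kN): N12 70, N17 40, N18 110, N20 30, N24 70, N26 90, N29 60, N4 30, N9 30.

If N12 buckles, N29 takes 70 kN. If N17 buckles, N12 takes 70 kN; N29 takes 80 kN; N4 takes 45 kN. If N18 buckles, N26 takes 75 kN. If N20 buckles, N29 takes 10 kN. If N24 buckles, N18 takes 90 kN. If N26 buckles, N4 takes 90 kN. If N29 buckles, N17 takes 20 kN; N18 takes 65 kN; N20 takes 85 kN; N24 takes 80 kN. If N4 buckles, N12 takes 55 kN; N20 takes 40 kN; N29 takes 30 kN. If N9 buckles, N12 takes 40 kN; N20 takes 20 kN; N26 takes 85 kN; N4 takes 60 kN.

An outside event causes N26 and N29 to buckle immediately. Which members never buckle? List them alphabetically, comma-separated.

Round 1 — N26, N29 buckle (initial).
  N17: +20 → 20 < 40
  N18: +65 → 65 < 110
  N20: +85 → 85 ≥ 30
  N24: +80 → 80 ≥ 70
  N4: +90 → 90 ≥ 30
Round 2 — N20, N24, N4 buckle.
  N12: +55 → 55 < 70
  N18: +90 → 155 ≥ 110
Round 3 — N18 buckles.
No further bucklings.

N12, N17, N9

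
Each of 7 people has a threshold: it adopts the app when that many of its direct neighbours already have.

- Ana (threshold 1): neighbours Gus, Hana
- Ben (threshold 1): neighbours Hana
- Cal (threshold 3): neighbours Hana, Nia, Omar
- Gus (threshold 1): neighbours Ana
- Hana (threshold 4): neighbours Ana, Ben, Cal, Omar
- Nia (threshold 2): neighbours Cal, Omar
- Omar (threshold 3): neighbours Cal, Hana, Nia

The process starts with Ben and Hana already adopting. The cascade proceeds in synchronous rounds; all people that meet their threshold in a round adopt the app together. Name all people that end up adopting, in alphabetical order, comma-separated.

Round 1 — Ben, Hana adopt the app (initial).
Round 2 — checking thresholds:
  Ana: 1 of 2 neighbours ≥ 1, adopts the app.
  Cal: 1 of 3 neighbours < 3, below threshold.
  Omar: 1 of 3 neighbours < 3, below threshold.
Round 3 — checking thresholds:
  Cal: 1 of 3 neighbours < 3, below threshold.
  Gus: 1 of 1 neighbours ≥ 1, adopts the app.
  Omar: 1 of 3 neighbours < 3, below threshold.
Round 4 — no new adoptions; cascade stops.

Ana, Ben, Gus, Hana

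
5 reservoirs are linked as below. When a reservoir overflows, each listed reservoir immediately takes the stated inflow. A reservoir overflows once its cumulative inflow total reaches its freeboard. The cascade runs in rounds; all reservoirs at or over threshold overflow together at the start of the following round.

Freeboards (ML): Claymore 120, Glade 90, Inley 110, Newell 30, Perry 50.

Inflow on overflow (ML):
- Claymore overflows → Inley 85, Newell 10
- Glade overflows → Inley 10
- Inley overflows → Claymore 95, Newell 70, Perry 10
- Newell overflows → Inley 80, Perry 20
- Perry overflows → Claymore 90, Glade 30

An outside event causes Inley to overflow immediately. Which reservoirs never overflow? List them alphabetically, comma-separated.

Round 1 — Inley overflows (initial).
  Claymore: +95 → 95 < 120
  Newell: +70 → 70 ≥ 30
  Perry: +10 → 10 < 50
Round 2 — Newell overflows.
  Perry: +20 → 30 < 50
No further overflows.

Claymore, Glade, Perry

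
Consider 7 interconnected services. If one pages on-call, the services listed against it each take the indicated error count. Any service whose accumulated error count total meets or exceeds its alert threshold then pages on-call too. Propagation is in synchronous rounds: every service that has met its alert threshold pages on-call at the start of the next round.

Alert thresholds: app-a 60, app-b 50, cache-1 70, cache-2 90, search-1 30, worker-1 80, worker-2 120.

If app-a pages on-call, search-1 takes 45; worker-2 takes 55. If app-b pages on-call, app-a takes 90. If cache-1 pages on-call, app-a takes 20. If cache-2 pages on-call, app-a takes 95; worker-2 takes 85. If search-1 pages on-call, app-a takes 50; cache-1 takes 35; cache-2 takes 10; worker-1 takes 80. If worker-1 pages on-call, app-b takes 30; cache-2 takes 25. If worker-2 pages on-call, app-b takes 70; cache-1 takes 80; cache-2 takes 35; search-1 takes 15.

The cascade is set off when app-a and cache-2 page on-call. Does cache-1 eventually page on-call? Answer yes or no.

Round 1 — app-a, cache-2 page on-call (initial).
  search-1: +45 → 45 ≥ 30
  worker-2: +55+85 → 140 ≥ 120
Round 2 — search-1, worker-2 page on-call.
  app-b: +70 → 70 ≥ 50
  cache-1: +35+80 → 115 ≥ 70
  worker-1: +80 → 80 ≥ 80
Round 3 — app-b, cache-1, worker-1 page on-call.
No further pages.

yes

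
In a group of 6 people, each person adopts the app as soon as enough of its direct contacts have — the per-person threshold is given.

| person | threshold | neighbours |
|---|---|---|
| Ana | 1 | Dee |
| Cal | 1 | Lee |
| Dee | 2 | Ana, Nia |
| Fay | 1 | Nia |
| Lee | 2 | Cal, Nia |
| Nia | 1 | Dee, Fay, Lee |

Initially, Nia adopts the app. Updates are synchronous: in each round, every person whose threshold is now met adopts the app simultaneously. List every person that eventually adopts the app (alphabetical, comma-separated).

Fay, Nia

Round 1 — Nia adopts the app (initial).
Round 2 — checking thresholds:
  Dee: 1 of 2 neighbours < 2, not yet.
  Fay: 1 of 1 neighbours ≥ 1, adopts the app.
  Lee: 1 of 2 neighbours < 2, not yet.
Round 3 — no new adoptions; cascade stops.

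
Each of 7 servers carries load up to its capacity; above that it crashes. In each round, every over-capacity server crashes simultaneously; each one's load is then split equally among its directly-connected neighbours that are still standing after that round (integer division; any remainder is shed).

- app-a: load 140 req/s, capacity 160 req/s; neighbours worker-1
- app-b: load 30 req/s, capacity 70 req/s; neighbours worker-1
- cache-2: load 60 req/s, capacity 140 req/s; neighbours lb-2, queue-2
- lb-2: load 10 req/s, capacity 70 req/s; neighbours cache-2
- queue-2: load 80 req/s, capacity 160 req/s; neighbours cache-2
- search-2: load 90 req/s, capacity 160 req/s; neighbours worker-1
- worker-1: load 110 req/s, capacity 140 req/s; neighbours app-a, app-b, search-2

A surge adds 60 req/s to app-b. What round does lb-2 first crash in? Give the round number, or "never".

never

Round 1 — app-b at 90 > 70. app-b crashes.
  app-b sheds 90 req/s to worker-1: 90 each.
    worker-1: 110+90 = 200 > 140
Round 2 — worker-1 crashes.
  worker-1 sheds 200 req/s to app-a, search-2: 100 each.
    app-a: 140+100 = 240 > 160
    search-2: 90+100 = 190 > 160
Round 3 — app-a, search-2 crash.
  app-a sheds 240 req/s: no online neighbours, lost.
  search-2 sheds 190 req/s: no online neighbours, lost.
No further crashes.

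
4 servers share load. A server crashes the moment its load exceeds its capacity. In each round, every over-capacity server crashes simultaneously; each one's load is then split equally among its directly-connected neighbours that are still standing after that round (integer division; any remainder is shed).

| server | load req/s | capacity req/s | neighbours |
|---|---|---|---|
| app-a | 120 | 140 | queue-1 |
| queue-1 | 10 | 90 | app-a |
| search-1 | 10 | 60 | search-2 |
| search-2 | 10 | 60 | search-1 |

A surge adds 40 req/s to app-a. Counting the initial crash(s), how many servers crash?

2

Round 1 — app-a at 160 > 140. app-a crashes.
  app-a sheds 160 req/s to queue-1: 160 each.
    queue-1: 10+160 = 170 > 90
Round 2 — queue-1 crashes.
  queue-1 sheds 170 req/s: no online neighbours, lost.
No further crashes.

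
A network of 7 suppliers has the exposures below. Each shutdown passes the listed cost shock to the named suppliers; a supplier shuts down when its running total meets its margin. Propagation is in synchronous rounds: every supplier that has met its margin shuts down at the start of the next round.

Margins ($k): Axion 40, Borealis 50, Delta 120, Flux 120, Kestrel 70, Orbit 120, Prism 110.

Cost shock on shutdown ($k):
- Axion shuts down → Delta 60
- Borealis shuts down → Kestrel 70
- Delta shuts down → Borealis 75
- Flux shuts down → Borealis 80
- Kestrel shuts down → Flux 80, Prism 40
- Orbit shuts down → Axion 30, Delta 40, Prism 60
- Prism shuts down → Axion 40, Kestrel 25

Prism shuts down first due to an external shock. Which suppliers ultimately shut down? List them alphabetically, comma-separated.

Round 1 — Prism shuts down (initial).
  Axion: +40 → 40 ≥ 40
  Kestrel: +25 → 25 < 70
Round 2 — Axion shuts down.
  Delta: +60 → 60 < 120
No further shutdowns.

Axion, Prism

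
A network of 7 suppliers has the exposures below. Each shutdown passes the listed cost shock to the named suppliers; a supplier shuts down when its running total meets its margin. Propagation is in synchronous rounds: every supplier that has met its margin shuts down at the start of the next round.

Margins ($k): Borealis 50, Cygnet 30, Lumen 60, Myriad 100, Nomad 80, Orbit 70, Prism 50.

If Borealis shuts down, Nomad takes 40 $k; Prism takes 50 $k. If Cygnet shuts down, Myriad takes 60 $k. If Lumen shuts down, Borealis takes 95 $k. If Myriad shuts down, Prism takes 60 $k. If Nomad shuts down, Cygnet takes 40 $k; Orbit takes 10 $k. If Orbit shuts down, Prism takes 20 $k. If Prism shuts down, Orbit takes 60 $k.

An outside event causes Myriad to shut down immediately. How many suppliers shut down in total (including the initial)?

2

Round 1 — Myriad shuts down (initial).
  Prism: +60 → 60 ≥ 50
Round 2 — Prism shuts down.
  Orbit: +60 → 60 < 70
No further shutdowns.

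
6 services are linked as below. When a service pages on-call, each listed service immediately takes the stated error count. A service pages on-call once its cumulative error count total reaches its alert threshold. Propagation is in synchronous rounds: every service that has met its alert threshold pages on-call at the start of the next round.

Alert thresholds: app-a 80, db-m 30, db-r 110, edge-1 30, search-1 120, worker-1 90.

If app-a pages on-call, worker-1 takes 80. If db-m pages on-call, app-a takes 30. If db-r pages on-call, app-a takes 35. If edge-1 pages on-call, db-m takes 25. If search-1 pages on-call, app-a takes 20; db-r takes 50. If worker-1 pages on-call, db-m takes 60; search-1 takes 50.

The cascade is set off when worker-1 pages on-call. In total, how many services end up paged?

Round 1 — worker-1 pages on-call (initial).
  db-m: +60 → 60 ≥ 30
  search-1: +50 → 50 < 120
Round 2 — db-m pages on-call.
  app-a: +30 → 30 < 80
No further pages.

2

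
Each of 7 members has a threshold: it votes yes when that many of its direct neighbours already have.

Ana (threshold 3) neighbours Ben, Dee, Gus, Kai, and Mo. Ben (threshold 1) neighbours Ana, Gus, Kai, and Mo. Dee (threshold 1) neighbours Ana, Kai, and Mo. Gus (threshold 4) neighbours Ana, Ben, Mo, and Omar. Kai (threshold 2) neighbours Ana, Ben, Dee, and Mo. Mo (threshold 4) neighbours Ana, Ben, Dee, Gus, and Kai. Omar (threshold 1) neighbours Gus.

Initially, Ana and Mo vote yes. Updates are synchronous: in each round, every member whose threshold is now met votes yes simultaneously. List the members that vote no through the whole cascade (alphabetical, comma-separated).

Gus, Omar

Round 1 — Ana, Mo vote yes (initial).
Round 2 — checking thresholds:
  Ben: 2 of 4 neighbours ≥ 1, votes yes.
  Dee: 2 of 3 neighbours ≥ 1, votes yes.
  Gus: 2 of 4 neighbours < 4, below threshold.
  Kai: 2 of 4 neighbours ≥ 2, votes yes.
Round 3 — no new yes votes; cascade stops.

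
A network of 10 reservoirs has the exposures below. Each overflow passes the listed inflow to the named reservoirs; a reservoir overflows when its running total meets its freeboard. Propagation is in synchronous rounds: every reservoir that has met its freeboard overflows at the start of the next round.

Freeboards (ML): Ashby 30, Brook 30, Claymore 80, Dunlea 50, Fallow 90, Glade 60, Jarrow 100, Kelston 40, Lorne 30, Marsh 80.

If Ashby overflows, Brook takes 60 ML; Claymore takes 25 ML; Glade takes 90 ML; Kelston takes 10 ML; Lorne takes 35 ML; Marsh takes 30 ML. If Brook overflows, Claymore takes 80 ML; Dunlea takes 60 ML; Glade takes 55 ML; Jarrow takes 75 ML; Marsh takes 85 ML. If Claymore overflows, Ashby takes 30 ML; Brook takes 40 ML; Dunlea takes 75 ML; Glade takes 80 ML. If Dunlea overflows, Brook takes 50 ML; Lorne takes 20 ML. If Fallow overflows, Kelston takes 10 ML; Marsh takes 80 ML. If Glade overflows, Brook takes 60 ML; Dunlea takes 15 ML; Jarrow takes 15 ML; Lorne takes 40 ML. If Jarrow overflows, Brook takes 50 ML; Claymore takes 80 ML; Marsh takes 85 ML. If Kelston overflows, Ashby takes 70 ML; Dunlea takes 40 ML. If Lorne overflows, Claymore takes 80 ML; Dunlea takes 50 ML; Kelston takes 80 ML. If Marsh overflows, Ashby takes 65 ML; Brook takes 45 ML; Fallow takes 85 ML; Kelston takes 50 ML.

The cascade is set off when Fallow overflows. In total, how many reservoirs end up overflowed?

Round 1 — Fallow overflows (initial).
  Kelston: +10 → 10 < 40
  Marsh: +80 → 80 ≥ 80
Round 2 — Marsh overflows.
  Ashby: +65 → 65 ≥ 30
  Brook: +45 → 45 ≥ 30
  Kelston: +50 → 60 ≥ 40
Round 3 — Ashby, Brook, Kelston overflow.
  Claymore: +25+80 → 105 ≥ 80
  Dunlea: +60+40 → 100 ≥ 50
  Glade: +90+55 → 145 ≥ 60
  Jarrow: +75 → 75 < 100
  Lorne: +35 → 35 ≥ 30
Round 4 — Claymore, Dunlea, Glade, Lorne overflow.
  Jarrow: +15 → 90 < 100
No further overflows.

9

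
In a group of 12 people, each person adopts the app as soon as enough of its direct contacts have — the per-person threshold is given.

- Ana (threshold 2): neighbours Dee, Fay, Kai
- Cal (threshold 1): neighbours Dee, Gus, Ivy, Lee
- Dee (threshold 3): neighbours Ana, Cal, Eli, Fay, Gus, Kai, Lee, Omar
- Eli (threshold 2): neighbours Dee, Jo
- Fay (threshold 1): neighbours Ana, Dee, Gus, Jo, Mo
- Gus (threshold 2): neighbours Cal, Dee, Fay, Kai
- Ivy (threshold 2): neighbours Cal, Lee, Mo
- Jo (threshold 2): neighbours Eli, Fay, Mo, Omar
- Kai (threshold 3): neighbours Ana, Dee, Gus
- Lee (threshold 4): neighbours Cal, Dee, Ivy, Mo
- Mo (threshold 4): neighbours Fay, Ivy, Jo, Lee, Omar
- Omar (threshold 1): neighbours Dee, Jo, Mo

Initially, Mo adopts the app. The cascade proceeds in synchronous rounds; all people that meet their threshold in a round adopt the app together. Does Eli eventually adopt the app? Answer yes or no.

Round 1 — Mo adopts the app (initial).
Round 2 — checking thresholds:
  Fay: 1 of 5 neighbours ≥ 1, adopts the app.
  Ivy: 1 of 3 neighbours < 2, not yet.
  Jo: 1 of 4 neighbours < 2, not yet.
  Lee: 1 of 4 neighbours < 4, not yet.
  Omar: 1 of 3 neighbours ≥ 1, adopts the app.
Round 3 — checking thresholds:
  Ana: 1 of 3 neighbours < 2, not yet.
  Dee: 2 of 8 neighbours < 3, not yet.
  Gus: 1 of 4 neighbours < 2, not yet.
  Ivy: 1 of 3 neighbours < 2, not yet.
  Jo: 3 of 4 neighbours ≥ 2, adopts the app.
  Lee: 1 of 4 neighbours < 4, not yet.
Round 4 — no new adoptions; cascade stops.

no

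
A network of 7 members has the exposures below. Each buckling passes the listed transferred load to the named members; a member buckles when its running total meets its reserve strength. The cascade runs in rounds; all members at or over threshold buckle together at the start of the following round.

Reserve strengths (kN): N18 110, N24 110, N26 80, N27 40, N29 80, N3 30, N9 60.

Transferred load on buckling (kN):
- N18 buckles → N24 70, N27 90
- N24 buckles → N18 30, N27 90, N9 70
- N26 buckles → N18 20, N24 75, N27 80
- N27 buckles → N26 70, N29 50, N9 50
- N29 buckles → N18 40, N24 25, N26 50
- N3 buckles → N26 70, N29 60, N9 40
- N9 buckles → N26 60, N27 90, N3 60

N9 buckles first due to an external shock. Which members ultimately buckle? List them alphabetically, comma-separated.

Round 1 — N9 buckles (initial).
  N26: +60 → 60 < 80
  N27: +90 → 90 ≥ 40
  N3: +60 → 60 ≥ 30
Round 2 — N27, N3 buckle.
  N26: +70+70 → 200 ≥ 80
  N29: +50+60 → 110 ≥ 80
Round 3 — N26, N29 buckle.
  N18: +20+40 → 60 < 110
  N24: +75+25 → 100 < 110
No further bucklings.

N26, N27, N29, N3, N9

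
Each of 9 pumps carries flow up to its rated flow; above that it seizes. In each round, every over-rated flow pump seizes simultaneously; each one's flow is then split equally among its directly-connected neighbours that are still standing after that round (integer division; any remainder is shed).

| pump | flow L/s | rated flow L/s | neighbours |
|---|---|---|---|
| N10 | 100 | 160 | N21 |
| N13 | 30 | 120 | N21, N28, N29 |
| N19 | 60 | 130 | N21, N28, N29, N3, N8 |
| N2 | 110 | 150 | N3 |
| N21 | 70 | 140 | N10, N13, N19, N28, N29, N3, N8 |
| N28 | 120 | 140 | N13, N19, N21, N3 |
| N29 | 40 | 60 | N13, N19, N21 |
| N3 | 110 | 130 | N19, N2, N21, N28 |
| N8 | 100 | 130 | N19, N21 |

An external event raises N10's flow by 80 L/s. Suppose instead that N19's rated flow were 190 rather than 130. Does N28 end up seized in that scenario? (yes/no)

yes

With N19's rated flow at 190:
Round 1 — N10 at 180 > 160. N10 seizes.
  N10 sheds 180 L/s to N21: 180 each.
    N21: 70+180 = 250 > 140
Round 2 — N21 seizes.
  N21 sheds 250 L/s to N13, N19, N28, N29, N3, N8: 41 each (4 lost).
    N13: 30+41 = 71 ≤ 120
    N19: 60+41 = 101 ≤ 190
    N28: 120+41 = 161 > 140
    N29: 40+41 = 81 > 60
    N3: 110+41 = 151 > 130
    N8: 100+41 = 141 > 130
Round 3 — N28, N29, N3, N8 seize.
  N28 sheds 161 L/s to N13, N19: 80 each (1 lost).
    N13: 71+80 = 151 > 120
    N19: 101+80 = 181 ≤ 190
  N29 sheds 81 L/s to N13, N19: 40 each (1 lost).
    N13: 151+40 = 191 > 120
    N19: 181+40 = 221 > 190
  N3 sheds 151 L/s to N19, N2: 75 each (1 lost).
    N19: 221+75 = 296 > 190
    N2: 110+75 = 185 > 150
  N8 sheds 141 L/s to N19: 141 each.
    N19: 296+141 = 437 > 190
Round 4 — N13, N19, N2 seize.
  N13 sheds 191 L/s: no online neighbours, lost.
  N19 sheds 437 L/s: no online neighbours, lost.
  N2 sheds 185 L/s: no online neighbours, lost.
No further seizures.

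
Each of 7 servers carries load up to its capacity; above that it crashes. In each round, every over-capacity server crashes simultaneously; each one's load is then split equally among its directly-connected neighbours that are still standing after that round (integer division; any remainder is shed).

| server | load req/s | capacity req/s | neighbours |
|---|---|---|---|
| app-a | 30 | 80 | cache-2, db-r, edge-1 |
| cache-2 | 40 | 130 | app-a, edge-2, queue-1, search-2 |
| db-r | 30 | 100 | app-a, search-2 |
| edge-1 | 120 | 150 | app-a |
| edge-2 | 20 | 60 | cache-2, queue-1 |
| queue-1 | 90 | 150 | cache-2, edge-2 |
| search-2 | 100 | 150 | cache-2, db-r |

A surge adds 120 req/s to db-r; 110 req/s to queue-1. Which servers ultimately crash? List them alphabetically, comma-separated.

app-a, cache-2, db-r, edge-1, edge-2, queue-1, search-2

Round 1 — db-r at 150 > 100; queue-1 at 200 > 150. db-r, queue-1 crash.
  db-r sheds 150 req/s to app-a, search-2: 75 each.
    app-a: 30+75 = 105 > 80
    search-2: 100+75 = 175 > 150
  queue-1 sheds 200 req/s to cache-2, edge-2: 100 each.
    cache-2: 40+100 = 140 > 130
    edge-2: 20+100 = 120 > 60
Round 2 — app-a, cache-2, edge-2, search-2 crash.
  app-a sheds 105 req/s to edge-1: 105 each.
    edge-1: 120+105 = 225 > 150
  cache-2 sheds 140 req/s: no online neighbours, lost.
  edge-2 sheds 120 req/s: no online neighbours, lost.
  search-2 sheds 175 req/s: no online neighbours, lost.
Round 3 — edge-1 crashes.
  edge-1 sheds 225 req/s: no online neighbours, lost.
No further crashes.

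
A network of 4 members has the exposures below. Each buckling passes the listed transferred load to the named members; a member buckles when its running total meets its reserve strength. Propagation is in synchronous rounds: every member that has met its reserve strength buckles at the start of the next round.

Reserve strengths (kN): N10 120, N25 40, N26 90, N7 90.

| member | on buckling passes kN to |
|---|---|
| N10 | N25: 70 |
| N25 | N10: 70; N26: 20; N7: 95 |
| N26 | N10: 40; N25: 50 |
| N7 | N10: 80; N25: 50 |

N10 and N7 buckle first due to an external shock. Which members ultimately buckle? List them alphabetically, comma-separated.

N10, N25, N7

Round 1 — N10, N7 buckle (initial).
  N25: +70+50 → 120 ≥ 40
Round 2 — N25 buckles.
  N26: +20 → 20 < 90
No further bucklings.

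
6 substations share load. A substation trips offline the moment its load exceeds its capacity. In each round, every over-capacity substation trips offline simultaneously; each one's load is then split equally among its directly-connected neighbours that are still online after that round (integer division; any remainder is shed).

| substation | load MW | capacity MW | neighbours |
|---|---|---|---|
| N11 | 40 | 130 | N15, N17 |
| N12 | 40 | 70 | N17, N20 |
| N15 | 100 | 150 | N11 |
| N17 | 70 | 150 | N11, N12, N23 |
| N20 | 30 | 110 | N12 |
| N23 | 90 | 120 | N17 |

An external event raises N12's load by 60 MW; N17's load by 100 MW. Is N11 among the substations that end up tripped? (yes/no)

Round 1 — N12 at 100 > 70; N17 at 170 > 150. N12, N17 trip offline.
  N12 sheds 100 MW to N20: 100 each.
    N20: 30+100 = 130 > 110
  N17 sheds 170 MW to N11, N23: 85 each.
    N11: 40+85 = 125 ≤ 130
    N23: 90+85 = 175 > 120
Round 2 — N20, N23 trip offline.
  N20 sheds 130 MW: no online neighbours, lost.
  N23 sheds 175 MW: no online neighbours, lost.
No further trips.

no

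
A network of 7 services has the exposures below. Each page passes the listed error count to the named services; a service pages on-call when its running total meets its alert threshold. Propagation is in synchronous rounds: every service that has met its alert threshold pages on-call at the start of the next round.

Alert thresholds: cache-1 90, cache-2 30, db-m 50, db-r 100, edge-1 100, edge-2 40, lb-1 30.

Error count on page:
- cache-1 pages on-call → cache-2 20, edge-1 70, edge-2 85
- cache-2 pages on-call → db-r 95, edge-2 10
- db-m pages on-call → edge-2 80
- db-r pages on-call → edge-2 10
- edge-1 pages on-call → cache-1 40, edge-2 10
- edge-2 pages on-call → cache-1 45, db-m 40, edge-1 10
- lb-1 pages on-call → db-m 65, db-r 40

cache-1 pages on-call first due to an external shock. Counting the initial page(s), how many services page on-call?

Round 1 — cache-1 pages on-call (initial).
  cache-2: +20 → 20 < 30
  edge-1: +70 → 70 < 100
  edge-2: +85 → 85 ≥ 40
Round 2 — edge-2 pages on-call.
  db-m: +40 → 40 < 50
  edge-1: +10 → 80 < 100
No further pages.

2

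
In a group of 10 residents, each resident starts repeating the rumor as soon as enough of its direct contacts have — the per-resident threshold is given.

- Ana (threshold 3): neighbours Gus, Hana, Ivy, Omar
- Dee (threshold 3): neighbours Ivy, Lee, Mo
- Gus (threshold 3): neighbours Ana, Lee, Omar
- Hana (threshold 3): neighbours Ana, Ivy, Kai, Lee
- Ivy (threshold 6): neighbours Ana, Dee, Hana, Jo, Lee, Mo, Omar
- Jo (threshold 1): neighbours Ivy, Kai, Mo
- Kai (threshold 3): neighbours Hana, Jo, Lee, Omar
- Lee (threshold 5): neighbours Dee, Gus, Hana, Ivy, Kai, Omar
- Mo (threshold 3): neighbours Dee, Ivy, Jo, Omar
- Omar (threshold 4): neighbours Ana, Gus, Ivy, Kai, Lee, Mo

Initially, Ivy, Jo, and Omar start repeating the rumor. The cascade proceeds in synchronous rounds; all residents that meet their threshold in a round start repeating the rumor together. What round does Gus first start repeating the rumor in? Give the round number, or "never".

Round 1 — Ivy, Jo, Omar start repeating the rumor (initial).
Round 2 — checking thresholds:
  Ana: 2 of 4 neighbours < 3, not yet.
  Dee: 1 of 3 neighbours < 3, not yet.
  Gus: 1 of 3 neighbours < 3, not yet.
  Hana: 1 of 4 neighbours < 3, not yet.
  Kai: 2 of 4 neighbours < 3, not yet.
  Lee: 2 of 6 neighbours < 5, not yet.
  Mo: 3 of 4 neighbours ≥ 3, starts repeating the rumor.
Round 3 — no new spreads; cascade stops.

never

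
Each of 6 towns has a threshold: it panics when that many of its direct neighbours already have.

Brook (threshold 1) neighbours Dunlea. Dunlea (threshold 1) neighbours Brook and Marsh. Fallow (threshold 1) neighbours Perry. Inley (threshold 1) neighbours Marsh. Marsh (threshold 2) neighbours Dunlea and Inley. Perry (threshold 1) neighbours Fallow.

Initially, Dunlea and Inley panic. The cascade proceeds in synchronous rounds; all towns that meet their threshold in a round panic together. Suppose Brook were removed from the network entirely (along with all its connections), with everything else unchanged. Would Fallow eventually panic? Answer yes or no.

With Brook removed:
Round 1 — Dunlea, Inley panic (initial).
Round 2 — checking thresholds:
  Marsh: 2 of 2 neighbours ≥ 2, panics.
Round 3 — no new panics; cascade stops.

no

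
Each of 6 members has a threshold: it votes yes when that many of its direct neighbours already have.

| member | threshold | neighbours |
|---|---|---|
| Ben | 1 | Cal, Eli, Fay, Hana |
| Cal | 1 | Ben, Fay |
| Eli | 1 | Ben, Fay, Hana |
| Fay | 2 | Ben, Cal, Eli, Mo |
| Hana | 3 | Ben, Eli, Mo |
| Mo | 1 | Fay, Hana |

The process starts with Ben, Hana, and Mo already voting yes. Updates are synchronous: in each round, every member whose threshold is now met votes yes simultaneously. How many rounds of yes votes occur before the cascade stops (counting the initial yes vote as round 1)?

Round 1 — Ben, Hana, Mo vote yes (initial).
Round 2 — checking thresholds:
  Cal: 1 of 2 neighbours ≥ 1, votes yes.
  Eli: 2 of 3 neighbours ≥ 1, votes yes.
  Fay: 2 of 4 neighbours ≥ 2, votes yes.
Round 3 — no new yes votes; cascade stops.

2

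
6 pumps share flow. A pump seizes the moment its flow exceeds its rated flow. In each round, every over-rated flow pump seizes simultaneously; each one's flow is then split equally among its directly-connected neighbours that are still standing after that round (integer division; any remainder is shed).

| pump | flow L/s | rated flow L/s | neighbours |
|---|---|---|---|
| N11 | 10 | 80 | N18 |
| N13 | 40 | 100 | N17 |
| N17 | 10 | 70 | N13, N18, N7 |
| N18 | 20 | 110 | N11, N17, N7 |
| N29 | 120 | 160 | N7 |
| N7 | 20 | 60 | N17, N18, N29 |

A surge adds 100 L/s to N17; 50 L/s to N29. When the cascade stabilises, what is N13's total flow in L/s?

Round 1 — N17 at 110 > 70; N29 at 170 > 160. N17, N29 seize.
  N17 sheds 110 L/s to N13, N18, N7: 36 each (2 lost).
    N13: 40+36 = 76 ≤ 100
    N18: 20+36 = 56 ≤ 110
    N7: 20+36 = 56 ≤ 60
  N29 sheds 170 L/s to N7: 170 each.
    N7: 56+170 = 226 > 60
Round 2 — N7 seizes.
  N7 sheds 226 L/s to N18: 226 each.
    N18: 56+226 = 282 > 110
Round 3 — N18 seizes.
  N18 sheds 282 L/s to N11: 282 each.
    N11: 10+282 = 292 > 80
Round 4 — N11 seizes.
  N11 sheds 292 L/s: no online neighbours, lost.
No further seizures.

76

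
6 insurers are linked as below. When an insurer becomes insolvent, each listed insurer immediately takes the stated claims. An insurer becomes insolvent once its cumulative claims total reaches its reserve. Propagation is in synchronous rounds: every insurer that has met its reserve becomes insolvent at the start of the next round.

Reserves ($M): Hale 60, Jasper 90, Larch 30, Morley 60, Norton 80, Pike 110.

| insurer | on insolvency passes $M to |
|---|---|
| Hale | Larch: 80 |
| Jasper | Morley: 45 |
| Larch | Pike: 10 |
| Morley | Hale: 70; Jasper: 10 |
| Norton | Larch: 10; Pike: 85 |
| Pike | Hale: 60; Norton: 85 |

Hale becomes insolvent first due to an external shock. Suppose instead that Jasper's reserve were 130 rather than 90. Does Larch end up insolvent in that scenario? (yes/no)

With Jasper's reserve at 130:
Round 1 — Hale becomes insolvent (initial).
  Larch: +80 → 80 ≥ 30
Round 2 — Larch becomes insolvent.
  Pike: +10 → 10 < 110
No further insolvencies.

yes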